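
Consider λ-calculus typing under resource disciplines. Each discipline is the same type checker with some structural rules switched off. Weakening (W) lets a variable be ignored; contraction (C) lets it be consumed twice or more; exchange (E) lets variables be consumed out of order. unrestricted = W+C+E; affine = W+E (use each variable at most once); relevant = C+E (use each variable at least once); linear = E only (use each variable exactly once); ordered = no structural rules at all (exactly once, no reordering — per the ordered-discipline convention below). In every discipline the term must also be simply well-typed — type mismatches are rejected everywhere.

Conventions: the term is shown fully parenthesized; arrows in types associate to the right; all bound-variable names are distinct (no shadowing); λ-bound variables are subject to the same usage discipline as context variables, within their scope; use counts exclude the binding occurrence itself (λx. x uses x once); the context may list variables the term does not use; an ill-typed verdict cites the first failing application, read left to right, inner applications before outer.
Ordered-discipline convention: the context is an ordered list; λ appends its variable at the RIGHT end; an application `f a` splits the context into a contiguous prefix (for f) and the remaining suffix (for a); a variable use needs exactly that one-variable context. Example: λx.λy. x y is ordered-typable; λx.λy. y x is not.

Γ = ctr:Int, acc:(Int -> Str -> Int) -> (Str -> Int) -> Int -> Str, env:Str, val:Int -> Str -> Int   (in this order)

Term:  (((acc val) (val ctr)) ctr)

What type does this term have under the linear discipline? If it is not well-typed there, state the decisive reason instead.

not well-typed under linear — repeated use of ctr ×2, val ×2; env left unused
counts: ctr: 2; acc: 1; env: 0; val: 2
left-to-right use order: acc, val, val, ctr, ctr
typing: the term checks, with type Str
across the five disciplines: ordered ✗ · linear ✗ · affine ✗ · relevant ✗ · unrestricted ✓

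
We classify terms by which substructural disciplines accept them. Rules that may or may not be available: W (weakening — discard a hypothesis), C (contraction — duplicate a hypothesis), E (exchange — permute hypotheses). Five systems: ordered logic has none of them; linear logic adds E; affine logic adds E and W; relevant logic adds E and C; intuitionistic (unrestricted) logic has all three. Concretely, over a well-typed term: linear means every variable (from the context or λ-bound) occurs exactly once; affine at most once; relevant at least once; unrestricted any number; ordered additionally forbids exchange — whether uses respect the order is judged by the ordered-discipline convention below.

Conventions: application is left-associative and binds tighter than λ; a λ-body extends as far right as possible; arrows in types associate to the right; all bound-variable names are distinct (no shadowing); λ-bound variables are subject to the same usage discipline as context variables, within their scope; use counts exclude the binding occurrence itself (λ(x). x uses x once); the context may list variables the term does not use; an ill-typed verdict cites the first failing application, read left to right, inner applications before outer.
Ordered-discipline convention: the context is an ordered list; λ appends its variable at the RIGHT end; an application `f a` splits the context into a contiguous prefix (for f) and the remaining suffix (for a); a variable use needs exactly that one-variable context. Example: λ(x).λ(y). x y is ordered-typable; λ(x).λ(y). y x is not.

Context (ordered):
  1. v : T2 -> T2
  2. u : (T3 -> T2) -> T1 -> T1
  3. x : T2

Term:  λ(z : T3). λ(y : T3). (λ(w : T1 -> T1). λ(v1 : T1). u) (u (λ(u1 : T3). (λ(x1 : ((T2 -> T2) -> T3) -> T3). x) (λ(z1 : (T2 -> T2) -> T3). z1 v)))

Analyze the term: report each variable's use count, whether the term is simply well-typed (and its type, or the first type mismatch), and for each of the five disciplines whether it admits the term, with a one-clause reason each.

usage: v ×1, u ×2, x ×1, z (bound) ×0, y (bound) ×0, w (bound) ×0, v1 (bound) ×0, u1 (bound) ×0, x1 (bound) ×0, z1 (bound) ×1
uses in reading order: u, u, x, z1, v
typing: ✓ — T3 -> T3 -> T1 -> (T3 -> T2) -> T1 -> T1
ordered: ✗, uses contraction: u ×2; unused: z, y, w, v1, u1, x1 — weakening required
linear: ✗, uses contraction: u ×2; unused: z, y, w, v1, u1, x1 — weakening required
affine: ✗, uses contraction: u ×2
relevant: ✗, unused: z, y, w, v1, u1, x1 — weakening required
unrestricted: ✓, type-checks (T3 -> T3 -> T1 -> (T3 -> T2) -> T1 -> T1) and nothing is barred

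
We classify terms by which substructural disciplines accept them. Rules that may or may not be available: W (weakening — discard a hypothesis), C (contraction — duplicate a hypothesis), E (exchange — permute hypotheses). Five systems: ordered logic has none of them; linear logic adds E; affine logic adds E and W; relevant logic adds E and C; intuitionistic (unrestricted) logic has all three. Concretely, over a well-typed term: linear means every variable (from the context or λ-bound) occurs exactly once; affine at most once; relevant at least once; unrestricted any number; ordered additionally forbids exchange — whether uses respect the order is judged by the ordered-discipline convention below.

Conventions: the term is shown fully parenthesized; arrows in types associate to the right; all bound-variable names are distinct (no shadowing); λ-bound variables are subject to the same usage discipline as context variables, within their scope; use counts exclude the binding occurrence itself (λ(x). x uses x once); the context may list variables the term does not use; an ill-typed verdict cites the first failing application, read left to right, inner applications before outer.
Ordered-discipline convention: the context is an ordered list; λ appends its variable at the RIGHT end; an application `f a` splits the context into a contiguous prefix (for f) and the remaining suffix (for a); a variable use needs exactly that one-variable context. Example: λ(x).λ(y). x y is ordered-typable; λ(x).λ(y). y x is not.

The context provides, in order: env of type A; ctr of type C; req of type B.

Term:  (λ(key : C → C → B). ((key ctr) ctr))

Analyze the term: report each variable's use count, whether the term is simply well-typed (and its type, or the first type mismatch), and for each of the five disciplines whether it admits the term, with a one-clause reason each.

use counts: env=0; ctr=2; req=0; key (λ-bound)=1
uses in reading order: key, ctr, ctr
typing: the term checks, with type (C → C → B) → B
ordered ✗ (needs contraction — ctr ×2; env, req never used (weakening))
linear ✗ (needs contraction — ctr ×2; env, req never used (weakening))
affine ✗ (needs contraction — ctr ×2)
relevant ✗ (env, req never used (weakening))
unrestricted ✓ (simply typable at (C → C → B) → B; W, C, E all held)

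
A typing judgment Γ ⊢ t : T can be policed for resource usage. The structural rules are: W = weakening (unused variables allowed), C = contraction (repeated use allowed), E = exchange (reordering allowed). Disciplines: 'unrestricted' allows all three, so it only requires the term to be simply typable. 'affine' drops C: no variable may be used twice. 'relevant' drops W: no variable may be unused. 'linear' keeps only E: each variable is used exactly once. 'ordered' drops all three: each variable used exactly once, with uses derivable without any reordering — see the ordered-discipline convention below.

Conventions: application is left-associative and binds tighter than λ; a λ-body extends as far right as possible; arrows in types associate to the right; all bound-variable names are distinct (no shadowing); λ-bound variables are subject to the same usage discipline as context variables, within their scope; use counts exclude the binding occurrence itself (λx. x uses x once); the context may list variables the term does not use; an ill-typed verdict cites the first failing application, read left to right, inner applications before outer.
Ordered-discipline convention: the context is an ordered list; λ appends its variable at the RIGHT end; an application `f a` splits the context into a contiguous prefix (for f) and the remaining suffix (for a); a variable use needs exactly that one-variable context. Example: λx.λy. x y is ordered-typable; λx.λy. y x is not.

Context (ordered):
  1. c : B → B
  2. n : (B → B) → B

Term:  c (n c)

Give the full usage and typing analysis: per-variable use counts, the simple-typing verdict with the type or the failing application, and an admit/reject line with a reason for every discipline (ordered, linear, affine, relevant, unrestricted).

variable uses: c: 2; n: 1
use order (left to right): c, n, c
typing: well-typed at B
ordered ✗ (repeated use of c ×2)
linear ✗ (repeated use of c ×2)
affine ✗ (repeated use of c ×2)
relevant ✓ (at least one use each (c, n))
unrestricted ✓ (type-checks (B) and nothing is barred)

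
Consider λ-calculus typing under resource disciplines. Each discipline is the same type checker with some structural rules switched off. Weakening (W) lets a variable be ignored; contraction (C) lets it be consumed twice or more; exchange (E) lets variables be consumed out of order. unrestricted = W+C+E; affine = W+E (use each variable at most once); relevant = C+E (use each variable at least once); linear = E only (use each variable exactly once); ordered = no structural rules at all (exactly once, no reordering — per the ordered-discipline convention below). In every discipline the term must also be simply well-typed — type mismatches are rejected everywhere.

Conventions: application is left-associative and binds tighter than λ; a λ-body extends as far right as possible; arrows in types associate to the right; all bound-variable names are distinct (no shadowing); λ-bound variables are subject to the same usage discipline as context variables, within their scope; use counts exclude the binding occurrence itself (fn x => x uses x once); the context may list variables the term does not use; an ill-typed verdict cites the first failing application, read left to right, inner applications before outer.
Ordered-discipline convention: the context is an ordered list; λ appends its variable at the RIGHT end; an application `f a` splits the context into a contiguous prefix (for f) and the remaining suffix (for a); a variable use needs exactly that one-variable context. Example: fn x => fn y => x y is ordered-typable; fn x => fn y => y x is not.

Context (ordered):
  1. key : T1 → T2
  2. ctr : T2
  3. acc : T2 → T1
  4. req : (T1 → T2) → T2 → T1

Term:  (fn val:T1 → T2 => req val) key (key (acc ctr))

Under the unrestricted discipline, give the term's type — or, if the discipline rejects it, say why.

term : T1
usage: key: 2×, ctr: 1×, acc: 1×, req: 1×, val (bound): 1×
left-to-right use order: req, val, key, key, acc, ctr
typing: the term checks, with type T1
across the five disciplines: ordered ✗ | linear ✗ | affine ✗ | relevant ✓ | unrestricted ✓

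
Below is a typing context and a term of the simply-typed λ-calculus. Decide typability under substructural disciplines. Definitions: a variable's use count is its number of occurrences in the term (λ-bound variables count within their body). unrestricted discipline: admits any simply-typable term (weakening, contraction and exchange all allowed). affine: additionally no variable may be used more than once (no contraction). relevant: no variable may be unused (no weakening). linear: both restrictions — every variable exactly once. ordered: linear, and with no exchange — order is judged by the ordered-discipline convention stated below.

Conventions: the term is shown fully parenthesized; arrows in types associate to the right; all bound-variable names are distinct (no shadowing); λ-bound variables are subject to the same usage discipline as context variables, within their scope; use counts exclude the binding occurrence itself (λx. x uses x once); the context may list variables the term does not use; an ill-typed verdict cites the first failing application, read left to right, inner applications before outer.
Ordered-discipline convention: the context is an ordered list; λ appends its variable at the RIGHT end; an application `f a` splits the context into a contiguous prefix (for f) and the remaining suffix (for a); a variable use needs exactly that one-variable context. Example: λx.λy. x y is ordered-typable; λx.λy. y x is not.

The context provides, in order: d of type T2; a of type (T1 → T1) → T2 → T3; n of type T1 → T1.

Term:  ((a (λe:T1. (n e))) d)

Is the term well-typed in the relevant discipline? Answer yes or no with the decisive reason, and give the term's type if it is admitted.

yes — at least one use each (d, a, n, e); term : T3
counts: d=1, a=1, n=1, e (λ-bound)=1
use order (left to right): a, n, e, d
typing: well-typed — term : T3
all disciplines: ordered ✗ | linear ✓ | affine ✓ | relevant ✓ | unrestricted ✓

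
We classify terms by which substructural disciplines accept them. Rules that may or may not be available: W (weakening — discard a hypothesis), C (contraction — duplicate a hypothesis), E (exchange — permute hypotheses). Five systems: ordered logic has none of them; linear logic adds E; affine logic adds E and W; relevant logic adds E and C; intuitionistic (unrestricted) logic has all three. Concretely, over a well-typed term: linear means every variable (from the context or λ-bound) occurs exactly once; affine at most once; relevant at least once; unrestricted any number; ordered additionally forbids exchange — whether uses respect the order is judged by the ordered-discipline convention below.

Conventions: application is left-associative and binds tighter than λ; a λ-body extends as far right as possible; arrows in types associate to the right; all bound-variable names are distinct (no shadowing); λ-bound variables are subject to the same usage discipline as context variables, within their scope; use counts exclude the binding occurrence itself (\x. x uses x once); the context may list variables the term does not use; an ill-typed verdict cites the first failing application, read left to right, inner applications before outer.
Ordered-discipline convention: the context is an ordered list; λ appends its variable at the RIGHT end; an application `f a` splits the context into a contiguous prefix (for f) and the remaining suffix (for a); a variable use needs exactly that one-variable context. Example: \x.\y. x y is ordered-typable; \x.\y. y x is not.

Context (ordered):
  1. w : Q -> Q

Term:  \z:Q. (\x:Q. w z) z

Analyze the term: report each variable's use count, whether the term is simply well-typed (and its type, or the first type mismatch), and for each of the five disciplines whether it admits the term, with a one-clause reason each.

counts: w: 1×; z [bound]: 2×; x [bound]: 0×
order of uses: w, z, z
typing: ✓ — Q -> Q
ordered: ✗, uses contraction: z ×2; x left unused
linear: ✗, uses contraction: z ×2; x left unused
affine: ✗, uses contraction: z ×2
relevant: ✗, x left unused
unrestricted: ✓, simply typable at Q -> Q; W, C, E all held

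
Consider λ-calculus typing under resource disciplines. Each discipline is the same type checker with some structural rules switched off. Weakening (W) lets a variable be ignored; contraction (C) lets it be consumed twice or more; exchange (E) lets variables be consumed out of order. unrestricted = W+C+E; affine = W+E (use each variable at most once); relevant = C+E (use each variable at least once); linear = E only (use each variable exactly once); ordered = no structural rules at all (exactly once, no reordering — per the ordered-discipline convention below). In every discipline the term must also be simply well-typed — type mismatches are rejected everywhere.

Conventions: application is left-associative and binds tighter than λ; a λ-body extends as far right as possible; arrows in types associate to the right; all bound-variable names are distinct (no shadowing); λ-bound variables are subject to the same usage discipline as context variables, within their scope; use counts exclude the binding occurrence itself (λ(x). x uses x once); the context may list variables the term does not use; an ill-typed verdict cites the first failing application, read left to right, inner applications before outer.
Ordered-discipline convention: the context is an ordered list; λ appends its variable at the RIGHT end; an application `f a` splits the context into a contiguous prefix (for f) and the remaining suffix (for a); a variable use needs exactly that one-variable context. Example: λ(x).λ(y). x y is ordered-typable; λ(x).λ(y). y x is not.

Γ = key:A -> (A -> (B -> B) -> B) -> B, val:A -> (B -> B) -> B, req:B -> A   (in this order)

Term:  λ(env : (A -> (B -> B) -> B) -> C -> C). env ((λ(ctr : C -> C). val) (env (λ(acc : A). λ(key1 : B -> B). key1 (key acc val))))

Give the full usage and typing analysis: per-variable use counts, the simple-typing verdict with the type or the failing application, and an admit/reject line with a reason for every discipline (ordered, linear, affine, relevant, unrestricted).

use counts: key ×1, val ×2, req ×0, env [bound] ×2, ctr [bound] ×0, acc [bound] ×1, key1 [bound] ×1
left-to-right use order: env, val, env, key1, key, acc, val
typing: well-typed at ((A -> (B -> B) -> B) -> C -> C) -> C -> C
ordered: ✗, needs contraction — val ×2, env ×2; needs weakening: req, ctr unused
linear: ✗, needs contraction — val ×2, env ×2; needs weakening: req, ctr unused
affine: ✗, needs contraction — val ×2, env ×2
relevant: ✗, needs weakening: req, ctr unused
unrestricted: ✓, well-typed at ((A -> (B -> B) -> B) -> C -> C) -> C -> C; no restrictions here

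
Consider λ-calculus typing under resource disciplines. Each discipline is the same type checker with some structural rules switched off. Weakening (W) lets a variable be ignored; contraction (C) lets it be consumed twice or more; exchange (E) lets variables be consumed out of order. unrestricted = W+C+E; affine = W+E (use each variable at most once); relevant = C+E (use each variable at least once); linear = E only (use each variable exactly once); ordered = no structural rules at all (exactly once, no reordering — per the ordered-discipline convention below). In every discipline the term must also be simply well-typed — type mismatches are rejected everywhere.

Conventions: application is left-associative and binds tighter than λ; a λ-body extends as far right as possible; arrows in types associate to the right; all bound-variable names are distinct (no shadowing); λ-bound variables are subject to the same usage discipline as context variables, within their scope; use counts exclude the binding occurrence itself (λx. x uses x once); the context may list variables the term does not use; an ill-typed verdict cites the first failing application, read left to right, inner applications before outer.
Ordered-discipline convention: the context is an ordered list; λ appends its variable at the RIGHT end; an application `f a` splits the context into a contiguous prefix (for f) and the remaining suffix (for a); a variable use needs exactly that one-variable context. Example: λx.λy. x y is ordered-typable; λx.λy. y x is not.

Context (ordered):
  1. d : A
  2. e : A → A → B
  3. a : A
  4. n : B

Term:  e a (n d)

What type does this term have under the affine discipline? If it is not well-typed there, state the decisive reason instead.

not well-typed under affine — not simply typable
variable uses: d: 1; e: 1; a: 1; n: 1
uses in reading order: e, a, n, d
typing: ill-typed: can't apply a value of type B
all disciplines: ordered ✗ | linear ✗ | affine ✗ | relevant ✗ | unrestricted ✗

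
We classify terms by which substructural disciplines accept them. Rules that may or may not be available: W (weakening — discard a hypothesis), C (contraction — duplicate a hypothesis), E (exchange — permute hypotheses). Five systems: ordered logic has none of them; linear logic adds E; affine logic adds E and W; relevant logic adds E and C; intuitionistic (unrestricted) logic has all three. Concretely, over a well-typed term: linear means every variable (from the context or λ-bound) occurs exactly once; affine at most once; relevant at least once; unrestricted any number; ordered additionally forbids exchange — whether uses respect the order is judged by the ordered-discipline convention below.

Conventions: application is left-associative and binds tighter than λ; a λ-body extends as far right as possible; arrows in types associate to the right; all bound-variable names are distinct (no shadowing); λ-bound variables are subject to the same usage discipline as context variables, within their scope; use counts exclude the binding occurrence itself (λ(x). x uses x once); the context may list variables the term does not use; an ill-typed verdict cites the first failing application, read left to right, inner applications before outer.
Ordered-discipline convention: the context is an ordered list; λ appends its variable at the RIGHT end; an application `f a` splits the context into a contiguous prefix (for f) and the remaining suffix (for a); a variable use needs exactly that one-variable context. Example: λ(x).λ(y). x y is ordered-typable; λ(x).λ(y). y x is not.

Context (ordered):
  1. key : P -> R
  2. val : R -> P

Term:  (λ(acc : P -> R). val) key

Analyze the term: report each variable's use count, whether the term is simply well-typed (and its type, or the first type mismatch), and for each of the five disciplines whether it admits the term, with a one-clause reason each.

counts: key: 1×; val: 1×; acc (bound): 0×
order of uses: val, key
typing: well-typed — term : R -> P
ordered: ✗, acc left unused
linear: ✗, acc left unused
affine: ✓, at most one use each (key, val, acc)
relevant: ✗, acc left unused
unrestricted: ✓, well-typed at R -> P; no restrictions here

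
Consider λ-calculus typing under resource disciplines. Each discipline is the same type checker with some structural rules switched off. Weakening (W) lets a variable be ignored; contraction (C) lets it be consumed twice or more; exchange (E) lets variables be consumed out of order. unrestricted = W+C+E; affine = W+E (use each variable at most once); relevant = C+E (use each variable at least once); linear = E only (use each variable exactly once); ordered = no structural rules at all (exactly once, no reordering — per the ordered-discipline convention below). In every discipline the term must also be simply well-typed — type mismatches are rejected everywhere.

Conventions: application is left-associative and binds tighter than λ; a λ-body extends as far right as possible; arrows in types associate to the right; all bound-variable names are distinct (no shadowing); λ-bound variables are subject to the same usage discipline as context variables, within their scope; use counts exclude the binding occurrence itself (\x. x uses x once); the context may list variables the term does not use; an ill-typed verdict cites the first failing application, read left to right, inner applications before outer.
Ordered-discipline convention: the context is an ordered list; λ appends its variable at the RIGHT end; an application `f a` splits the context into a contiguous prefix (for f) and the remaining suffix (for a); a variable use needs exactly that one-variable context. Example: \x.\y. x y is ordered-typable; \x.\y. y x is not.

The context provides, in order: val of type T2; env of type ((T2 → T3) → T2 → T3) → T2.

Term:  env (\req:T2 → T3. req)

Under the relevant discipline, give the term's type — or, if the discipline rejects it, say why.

not well-typed under relevant — needs weakening: val unused
usage: val=0, env=1, req (bound)=1
order of uses: env, req
typing: ✓ — T2
summary: ordered ✗; linear ✗; affine ✓; relevant ✗; unrestricted ✓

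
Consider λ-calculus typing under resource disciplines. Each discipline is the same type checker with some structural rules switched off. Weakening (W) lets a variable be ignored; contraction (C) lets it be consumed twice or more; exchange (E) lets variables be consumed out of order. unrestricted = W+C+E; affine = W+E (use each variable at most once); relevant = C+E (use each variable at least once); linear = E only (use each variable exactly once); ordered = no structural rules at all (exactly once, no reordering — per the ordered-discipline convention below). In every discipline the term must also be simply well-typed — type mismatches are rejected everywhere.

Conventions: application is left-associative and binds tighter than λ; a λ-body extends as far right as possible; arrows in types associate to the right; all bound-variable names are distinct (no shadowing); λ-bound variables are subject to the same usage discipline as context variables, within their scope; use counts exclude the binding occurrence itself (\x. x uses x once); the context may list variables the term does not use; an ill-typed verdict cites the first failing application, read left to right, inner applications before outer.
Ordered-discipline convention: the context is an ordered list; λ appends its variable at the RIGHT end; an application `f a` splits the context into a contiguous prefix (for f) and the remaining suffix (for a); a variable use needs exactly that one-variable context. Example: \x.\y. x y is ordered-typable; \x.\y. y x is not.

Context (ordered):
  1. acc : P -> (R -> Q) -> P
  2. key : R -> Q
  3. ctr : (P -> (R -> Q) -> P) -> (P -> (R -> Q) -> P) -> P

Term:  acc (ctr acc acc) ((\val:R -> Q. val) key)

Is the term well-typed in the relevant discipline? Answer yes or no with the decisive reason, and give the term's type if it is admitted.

yes — acc, key, ctr, val: all used, weakening unneeded; term : P
variable uses: acc: 3; key: 1; ctr: 1; val (bound): 1
use order (left to right): acc, ctr, acc, acc, val, key
typing: well-typed — term : P
all disciplines: ordered ✗ · linear ✗ · affine ✗ · relevant ✓ · unrestricted ✓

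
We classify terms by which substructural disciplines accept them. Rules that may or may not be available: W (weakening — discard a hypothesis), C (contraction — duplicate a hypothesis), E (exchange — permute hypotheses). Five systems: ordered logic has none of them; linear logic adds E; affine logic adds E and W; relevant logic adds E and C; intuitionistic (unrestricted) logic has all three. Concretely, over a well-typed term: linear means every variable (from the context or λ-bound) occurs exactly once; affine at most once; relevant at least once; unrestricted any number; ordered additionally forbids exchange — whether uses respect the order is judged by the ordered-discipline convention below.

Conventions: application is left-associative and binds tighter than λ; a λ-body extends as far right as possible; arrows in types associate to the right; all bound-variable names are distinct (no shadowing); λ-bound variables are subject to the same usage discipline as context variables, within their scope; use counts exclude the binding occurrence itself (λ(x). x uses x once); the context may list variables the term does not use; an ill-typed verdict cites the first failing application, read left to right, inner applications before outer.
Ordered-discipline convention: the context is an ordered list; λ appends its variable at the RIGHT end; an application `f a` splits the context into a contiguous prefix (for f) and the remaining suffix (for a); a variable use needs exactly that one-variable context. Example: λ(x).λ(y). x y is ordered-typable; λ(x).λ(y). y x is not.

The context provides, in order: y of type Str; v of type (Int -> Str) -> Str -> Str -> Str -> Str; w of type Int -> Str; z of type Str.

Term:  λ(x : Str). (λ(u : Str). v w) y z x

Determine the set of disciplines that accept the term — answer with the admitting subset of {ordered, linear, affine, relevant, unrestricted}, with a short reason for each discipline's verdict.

admitted by: affine, unrestricted
usage: y ×1; v ×1; w ×1; z ×1; x (bound) ×1; u (bound) ×0
uses in reading order: v, w, y, z, x
typing: well-typed at Str -> Str -> Str
ordered: ✗, u left unused
linear: ✗, u left unused
affine: ✓, none of y, v, w, z, x, u used more than once
relevant: ✗, u left unused
unrestricted: ✓, typability at Str -> Str -> Str is all that's needed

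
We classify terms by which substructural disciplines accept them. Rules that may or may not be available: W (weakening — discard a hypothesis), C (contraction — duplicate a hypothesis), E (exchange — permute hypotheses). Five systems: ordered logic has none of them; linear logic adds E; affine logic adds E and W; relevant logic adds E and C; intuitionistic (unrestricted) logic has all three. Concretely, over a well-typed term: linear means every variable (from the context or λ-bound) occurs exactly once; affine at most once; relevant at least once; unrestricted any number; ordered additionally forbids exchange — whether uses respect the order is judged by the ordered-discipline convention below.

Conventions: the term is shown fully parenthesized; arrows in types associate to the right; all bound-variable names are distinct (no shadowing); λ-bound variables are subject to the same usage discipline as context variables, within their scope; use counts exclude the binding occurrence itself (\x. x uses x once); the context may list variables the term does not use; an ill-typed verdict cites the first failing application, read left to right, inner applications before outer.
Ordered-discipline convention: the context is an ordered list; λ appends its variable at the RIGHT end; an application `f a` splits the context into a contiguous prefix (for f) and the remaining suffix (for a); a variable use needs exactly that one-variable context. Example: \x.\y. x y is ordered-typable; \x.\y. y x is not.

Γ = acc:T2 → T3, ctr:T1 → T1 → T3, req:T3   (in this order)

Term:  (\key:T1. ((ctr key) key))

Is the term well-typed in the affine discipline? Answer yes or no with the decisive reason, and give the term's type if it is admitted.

no — needs contraction — key ×2
variable uses: acc: 0, ctr: 1, req: 0, key (bound): 2
uses in reading order: ctr, key, key
typing: well-typed at T1 → T3
per-discipline verdicts: ordered ✗, linear ✗, affine ✗, relevant ✗, unrestricted ✓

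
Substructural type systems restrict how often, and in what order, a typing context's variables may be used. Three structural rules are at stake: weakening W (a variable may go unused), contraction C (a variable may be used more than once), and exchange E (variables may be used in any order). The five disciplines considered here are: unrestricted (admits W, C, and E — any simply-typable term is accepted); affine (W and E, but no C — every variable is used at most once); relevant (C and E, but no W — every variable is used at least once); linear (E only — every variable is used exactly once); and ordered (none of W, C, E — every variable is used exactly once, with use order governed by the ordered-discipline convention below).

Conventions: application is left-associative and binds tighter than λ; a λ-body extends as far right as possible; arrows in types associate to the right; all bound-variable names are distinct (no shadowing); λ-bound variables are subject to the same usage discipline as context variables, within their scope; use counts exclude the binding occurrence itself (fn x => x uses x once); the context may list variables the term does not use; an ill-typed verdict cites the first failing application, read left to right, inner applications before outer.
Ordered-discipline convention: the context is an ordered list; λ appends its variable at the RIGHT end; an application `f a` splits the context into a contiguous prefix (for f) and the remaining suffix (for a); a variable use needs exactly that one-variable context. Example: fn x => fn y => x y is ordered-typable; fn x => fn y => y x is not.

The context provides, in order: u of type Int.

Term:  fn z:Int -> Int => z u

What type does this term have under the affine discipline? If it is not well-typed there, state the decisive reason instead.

term : (Int -> Int) -> Int
usage: u=1; z (λ-bound)=1
left-to-right use order: z, u
typing: well-typed — term : (Int -> Int) -> Int
summary: ordered ✗, linear ✓, affine ✓, relevant ✓, unrestricted ✓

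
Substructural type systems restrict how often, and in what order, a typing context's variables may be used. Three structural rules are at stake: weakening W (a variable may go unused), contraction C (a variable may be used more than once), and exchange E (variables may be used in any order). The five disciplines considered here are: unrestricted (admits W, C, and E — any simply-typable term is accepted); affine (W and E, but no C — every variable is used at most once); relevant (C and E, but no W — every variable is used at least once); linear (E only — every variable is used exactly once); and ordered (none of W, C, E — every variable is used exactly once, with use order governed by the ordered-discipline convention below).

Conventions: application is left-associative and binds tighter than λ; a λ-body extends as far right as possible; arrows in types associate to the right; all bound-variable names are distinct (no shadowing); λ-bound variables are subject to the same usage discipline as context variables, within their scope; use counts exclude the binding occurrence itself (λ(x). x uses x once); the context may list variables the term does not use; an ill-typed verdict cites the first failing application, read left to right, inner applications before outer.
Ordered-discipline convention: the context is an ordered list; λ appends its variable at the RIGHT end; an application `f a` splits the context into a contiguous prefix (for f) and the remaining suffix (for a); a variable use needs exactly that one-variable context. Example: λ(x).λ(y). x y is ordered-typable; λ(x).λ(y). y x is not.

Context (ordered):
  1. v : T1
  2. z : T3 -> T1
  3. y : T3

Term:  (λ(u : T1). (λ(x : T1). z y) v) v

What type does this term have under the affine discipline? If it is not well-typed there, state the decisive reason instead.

not well-typed under affine — uses contraction: v ×2
variable uses: v: 2×, z: 1×, y: 1×, u (λ-bound): 0×, x (λ-bound): 0×
use order (left to right): z, y, v, v
typing: well-typed — term : T1
per-discipline verdicts: ordered ✗, linear ✗, affine ✗, relevant ✗, unrestricted ✓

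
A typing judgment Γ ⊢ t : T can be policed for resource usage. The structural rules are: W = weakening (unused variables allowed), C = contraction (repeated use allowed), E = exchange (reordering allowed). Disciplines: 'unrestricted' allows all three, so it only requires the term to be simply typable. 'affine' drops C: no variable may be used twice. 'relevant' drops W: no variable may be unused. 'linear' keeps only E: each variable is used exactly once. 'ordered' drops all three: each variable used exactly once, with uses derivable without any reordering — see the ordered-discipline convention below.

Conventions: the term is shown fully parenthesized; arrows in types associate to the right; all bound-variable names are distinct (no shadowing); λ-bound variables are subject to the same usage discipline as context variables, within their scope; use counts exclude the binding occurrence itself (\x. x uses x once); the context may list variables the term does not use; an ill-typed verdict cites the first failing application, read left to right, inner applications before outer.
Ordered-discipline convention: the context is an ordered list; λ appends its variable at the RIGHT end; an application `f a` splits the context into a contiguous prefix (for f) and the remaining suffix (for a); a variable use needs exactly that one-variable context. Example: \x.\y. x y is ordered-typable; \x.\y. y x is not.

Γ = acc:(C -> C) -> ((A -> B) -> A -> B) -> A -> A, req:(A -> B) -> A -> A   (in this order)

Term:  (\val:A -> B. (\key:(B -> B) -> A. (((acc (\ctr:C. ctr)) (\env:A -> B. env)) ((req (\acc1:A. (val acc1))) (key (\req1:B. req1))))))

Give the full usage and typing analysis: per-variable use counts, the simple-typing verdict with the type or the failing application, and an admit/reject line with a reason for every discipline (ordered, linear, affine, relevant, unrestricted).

counts: acc ×1, req ×1, val [bound] ×1, key [bound] ×1, ctr [bound] ×1, env [bound] ×1, acc1 [bound] ×1, req1 [bound] ×1
order of uses: acc, ctr, env, req, val, acc1, key, req1
typing: well-typed at (A -> B) -> ((B -> B) -> A) -> A
ordered ✓ (acc, req, val, key, ctr, env, acc1, req1: once each, no exchange needed)
linear ✓ (single use per variable (acc, req, val, key, ctr, env, acc1, req1))
affine ✓ (at most one use each (acc, req, val, key, ctr, env, acc1, req1))
relevant ✓ (none of acc, req, val, key, ctr, env, acc1, req1 goes unused)
unrestricted ✓ (type-checks ((A -> B) -> ((B -> B) -> A) -> A) and nothing is barred)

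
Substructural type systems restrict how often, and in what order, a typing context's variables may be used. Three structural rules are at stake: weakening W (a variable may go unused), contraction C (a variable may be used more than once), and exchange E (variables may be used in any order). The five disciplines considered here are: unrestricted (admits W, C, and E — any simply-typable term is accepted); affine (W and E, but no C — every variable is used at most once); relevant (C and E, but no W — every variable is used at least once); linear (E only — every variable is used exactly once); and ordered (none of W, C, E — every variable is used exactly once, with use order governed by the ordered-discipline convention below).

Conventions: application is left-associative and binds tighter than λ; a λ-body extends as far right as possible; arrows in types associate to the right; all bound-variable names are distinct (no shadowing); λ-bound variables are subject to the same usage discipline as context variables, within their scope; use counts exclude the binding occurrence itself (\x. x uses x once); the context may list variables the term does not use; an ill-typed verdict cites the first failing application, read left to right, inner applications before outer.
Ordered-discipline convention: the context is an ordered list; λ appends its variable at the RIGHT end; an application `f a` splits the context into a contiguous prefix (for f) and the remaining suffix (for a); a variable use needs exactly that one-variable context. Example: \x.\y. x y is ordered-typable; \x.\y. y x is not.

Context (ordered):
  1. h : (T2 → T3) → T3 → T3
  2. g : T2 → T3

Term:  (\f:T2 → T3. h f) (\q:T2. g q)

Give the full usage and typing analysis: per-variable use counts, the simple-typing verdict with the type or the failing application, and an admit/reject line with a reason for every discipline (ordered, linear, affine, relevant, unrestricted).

counts: h=1, g=1, f (λ-bound)=1, q (λ-bound)=1
left-to-right use order: h, f, g, q
typing: well-typed — term : T3 → T3
ordered: ✓ — h, g, f, q once each; derivable with no W/C/E
linear: ✓ — each of h, g, f, q used exactly once
affine: ✓ — h, g, f, q: no repeats, contraction unneeded
relevant: ✓ — at least one use each (h, g, f, q)
unrestricted: ✓ — simply typable at T3 → T3; W, C, E all held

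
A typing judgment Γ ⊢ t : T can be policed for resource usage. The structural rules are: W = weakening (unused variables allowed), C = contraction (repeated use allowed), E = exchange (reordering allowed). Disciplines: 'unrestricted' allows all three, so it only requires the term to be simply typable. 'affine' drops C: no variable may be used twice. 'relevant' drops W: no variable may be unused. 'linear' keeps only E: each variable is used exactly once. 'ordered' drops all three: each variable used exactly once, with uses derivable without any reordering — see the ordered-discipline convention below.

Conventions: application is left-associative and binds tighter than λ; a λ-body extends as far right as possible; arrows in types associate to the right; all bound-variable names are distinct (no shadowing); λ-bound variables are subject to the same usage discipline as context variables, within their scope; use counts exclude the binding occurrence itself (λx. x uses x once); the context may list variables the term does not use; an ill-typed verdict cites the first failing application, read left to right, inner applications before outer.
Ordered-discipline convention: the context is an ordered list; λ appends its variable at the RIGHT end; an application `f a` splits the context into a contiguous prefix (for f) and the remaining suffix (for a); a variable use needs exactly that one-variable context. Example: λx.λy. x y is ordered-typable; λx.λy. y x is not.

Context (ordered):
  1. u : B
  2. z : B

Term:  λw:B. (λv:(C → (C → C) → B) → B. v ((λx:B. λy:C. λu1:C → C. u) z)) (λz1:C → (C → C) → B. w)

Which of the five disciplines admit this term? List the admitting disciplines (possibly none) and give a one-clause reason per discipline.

admitted by: affine, unrestricted
use counts: u: 1, z: 1, w (λ-bound): 1, v (λ-bound): 1, x (λ-bound): 0, y (λ-bound): 0, u1 (λ-bound): 0, z1 (λ-bound): 0
use order (left to right): v, u, z, w
typing: well-typed — term : B → B
ordered: ✗ — x, y, u1, z1 never used (weakening)
linear: ✗ — x, y, u1, z1 never used (weakening)
affine: ✓ — u, z, w, v, x, y, u1, z1: no repeats, contraction unneeded
relevant: ✗ — x, y, u1, z1 never used (weakening)
unrestricted: ✓ — type-checks (B → B) and nothing is barred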